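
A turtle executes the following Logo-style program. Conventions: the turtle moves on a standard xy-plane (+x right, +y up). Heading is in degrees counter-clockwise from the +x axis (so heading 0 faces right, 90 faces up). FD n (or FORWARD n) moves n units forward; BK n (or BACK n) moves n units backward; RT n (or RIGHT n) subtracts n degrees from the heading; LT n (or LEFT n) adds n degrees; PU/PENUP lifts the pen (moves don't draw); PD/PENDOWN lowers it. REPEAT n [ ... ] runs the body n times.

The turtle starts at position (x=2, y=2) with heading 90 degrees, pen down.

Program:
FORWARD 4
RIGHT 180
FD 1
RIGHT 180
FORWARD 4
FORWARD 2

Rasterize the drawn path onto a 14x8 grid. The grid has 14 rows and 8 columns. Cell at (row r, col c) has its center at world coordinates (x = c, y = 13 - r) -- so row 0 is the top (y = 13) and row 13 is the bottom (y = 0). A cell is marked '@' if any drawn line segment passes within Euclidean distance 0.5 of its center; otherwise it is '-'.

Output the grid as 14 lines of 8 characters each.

Segment 0: (2,2) -> (2,6)
Segment 1: (2,6) -> (2,5)
Segment 2: (2,5) -> (2,9)
Segment 3: (2,9) -> (2,11)

Answer: --------
--------
--@-----
--@-----
--@-----
--@-----
--@-----
--@-----
--@-----
--@-----
--@-----
--@-----
--------
--------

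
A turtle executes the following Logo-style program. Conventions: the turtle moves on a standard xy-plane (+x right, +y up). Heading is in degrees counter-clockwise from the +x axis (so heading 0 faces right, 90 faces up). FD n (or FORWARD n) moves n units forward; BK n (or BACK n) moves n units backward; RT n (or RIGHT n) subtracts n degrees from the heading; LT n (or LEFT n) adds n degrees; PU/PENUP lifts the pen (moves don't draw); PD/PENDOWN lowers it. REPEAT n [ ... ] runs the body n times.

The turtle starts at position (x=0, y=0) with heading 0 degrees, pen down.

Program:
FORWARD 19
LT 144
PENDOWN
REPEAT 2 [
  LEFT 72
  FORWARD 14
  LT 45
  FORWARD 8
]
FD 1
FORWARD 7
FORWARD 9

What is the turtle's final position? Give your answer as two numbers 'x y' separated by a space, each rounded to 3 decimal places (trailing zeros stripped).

Executing turtle program step by step:
Start: pos=(0,0), heading=0, pen down
FD 19: (0,0) -> (19,0) [heading=0, draw]
LT 144: heading 0 -> 144
PD: pen down
REPEAT 2 [
  -- iteration 1/2 --
  LT 72: heading 144 -> 216
  FD 14: (19,0) -> (7.674,-8.229) [heading=216, draw]
  LT 45: heading 216 -> 261
  FD 8: (7.674,-8.229) -> (6.422,-16.131) [heading=261, draw]
  -- iteration 2/2 --
  LT 72: heading 261 -> 333
  FD 14: (6.422,-16.131) -> (18.896,-22.486) [heading=333, draw]
  LT 45: heading 333 -> 18
  FD 8: (18.896,-22.486) -> (26.505,-20.014) [heading=18, draw]
]
FD 1: (26.505,-20.014) -> (27.456,-19.705) [heading=18, draw]
FD 7: (27.456,-19.705) -> (34.113,-17.542) [heading=18, draw]
FD 9: (34.113,-17.542) -> (42.673,-14.761) [heading=18, draw]
Final: pos=(42.673,-14.761), heading=18, 8 segment(s) drawn

Answer: 42.673 -14.761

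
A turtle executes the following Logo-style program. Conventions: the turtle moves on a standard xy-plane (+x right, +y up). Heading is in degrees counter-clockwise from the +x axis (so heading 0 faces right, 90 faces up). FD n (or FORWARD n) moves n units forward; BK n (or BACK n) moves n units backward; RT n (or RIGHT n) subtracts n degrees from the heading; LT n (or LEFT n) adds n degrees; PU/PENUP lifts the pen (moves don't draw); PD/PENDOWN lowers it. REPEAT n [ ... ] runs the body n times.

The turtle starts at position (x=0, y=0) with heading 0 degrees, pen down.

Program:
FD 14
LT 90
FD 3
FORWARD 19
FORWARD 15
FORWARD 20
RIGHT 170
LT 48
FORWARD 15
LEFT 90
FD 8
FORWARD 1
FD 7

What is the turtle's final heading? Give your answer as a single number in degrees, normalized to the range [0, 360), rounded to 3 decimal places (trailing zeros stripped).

Answer: 58

Derivation:
Executing turtle program step by step:
Start: pos=(0,0), heading=0, pen down
FD 14: (0,0) -> (14,0) [heading=0, draw]
LT 90: heading 0 -> 90
FD 3: (14,0) -> (14,3) [heading=90, draw]
FD 19: (14,3) -> (14,22) [heading=90, draw]
FD 15: (14,22) -> (14,37) [heading=90, draw]
FD 20: (14,37) -> (14,57) [heading=90, draw]
RT 170: heading 90 -> 280
LT 48: heading 280 -> 328
FD 15: (14,57) -> (26.721,49.051) [heading=328, draw]
LT 90: heading 328 -> 58
FD 8: (26.721,49.051) -> (30.96,55.836) [heading=58, draw]
FD 1: (30.96,55.836) -> (31.49,56.684) [heading=58, draw]
FD 7: (31.49,56.684) -> (35.199,62.62) [heading=58, draw]
Final: pos=(35.199,62.62), heading=58, 9 segment(s) drawn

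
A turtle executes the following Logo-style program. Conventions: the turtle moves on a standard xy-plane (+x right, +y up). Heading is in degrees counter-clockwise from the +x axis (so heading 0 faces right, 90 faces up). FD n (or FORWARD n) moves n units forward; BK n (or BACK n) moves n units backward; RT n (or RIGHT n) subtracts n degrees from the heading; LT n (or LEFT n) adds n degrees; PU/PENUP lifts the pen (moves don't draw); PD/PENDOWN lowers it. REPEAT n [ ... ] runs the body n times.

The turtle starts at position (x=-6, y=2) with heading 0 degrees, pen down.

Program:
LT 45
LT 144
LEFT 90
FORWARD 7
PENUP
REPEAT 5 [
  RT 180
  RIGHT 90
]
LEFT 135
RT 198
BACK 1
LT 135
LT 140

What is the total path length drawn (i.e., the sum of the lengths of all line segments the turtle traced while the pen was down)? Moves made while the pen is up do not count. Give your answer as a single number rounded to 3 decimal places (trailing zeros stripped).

Answer: 7

Derivation:
Executing turtle program step by step:
Start: pos=(-6,2), heading=0, pen down
LT 45: heading 0 -> 45
LT 144: heading 45 -> 189
LT 90: heading 189 -> 279
FD 7: (-6,2) -> (-4.905,-4.914) [heading=279, draw]
PU: pen up
REPEAT 5 [
  -- iteration 1/5 --
  RT 180: heading 279 -> 99
  RT 90: heading 99 -> 9
  -- iteration 2/5 --
  RT 180: heading 9 -> 189
  RT 90: heading 189 -> 99
  -- iteration 3/5 --
  RT 180: heading 99 -> 279
  RT 90: heading 279 -> 189
  -- iteration 4/5 --
  RT 180: heading 189 -> 9
  RT 90: heading 9 -> 279
  -- iteration 5/5 --
  RT 180: heading 279 -> 99
  RT 90: heading 99 -> 9
]
LT 135: heading 9 -> 144
RT 198: heading 144 -> 306
BK 1: (-4.905,-4.914) -> (-5.493,-4.105) [heading=306, move]
LT 135: heading 306 -> 81
LT 140: heading 81 -> 221
Final: pos=(-5.493,-4.105), heading=221, 1 segment(s) drawn

Segment lengths:
  seg 1: (-6,2) -> (-4.905,-4.914), length = 7
Total = 7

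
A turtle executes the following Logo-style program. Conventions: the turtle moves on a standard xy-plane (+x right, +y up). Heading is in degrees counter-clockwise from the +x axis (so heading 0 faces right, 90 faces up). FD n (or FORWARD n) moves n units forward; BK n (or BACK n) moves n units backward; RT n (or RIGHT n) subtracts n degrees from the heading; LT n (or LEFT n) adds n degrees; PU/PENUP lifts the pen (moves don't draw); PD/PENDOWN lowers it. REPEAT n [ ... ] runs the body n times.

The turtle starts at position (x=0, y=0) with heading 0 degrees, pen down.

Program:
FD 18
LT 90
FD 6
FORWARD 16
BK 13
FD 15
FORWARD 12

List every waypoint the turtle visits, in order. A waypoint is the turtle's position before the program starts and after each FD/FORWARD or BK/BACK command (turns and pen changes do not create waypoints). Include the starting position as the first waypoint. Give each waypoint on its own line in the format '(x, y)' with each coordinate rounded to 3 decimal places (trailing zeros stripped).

Answer: (0, 0)
(18, 0)
(18, 6)
(18, 22)
(18, 9)
(18, 24)
(18, 36)

Derivation:
Executing turtle program step by step:
Start: pos=(0,0), heading=0, pen down
FD 18: (0,0) -> (18,0) [heading=0, draw]
LT 90: heading 0 -> 90
FD 6: (18,0) -> (18,6) [heading=90, draw]
FD 16: (18,6) -> (18,22) [heading=90, draw]
BK 13: (18,22) -> (18,9) [heading=90, draw]
FD 15: (18,9) -> (18,24) [heading=90, draw]
FD 12: (18,24) -> (18,36) [heading=90, draw]
Final: pos=(18,36), heading=90, 6 segment(s) drawn
Waypoints (7 total):
(0, 0)
(18, 0)
(18, 6)
(18, 22)
(18, 9)
(18, 24)
(18, 36)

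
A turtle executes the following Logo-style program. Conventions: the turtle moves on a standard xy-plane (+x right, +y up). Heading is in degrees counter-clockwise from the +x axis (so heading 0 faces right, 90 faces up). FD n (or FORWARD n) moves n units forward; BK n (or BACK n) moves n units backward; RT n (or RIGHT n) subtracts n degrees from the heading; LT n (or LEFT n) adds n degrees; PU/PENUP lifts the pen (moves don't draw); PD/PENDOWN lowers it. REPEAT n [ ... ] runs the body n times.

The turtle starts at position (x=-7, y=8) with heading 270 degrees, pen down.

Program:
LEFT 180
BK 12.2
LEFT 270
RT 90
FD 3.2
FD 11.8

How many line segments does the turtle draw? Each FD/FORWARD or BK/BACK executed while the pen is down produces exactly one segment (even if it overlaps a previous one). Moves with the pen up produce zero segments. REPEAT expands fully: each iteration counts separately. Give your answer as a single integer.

Answer: 3

Derivation:
Executing turtle program step by step:
Start: pos=(-7,8), heading=270, pen down
LT 180: heading 270 -> 90
BK 12.2: (-7,8) -> (-7,-4.2) [heading=90, draw]
LT 270: heading 90 -> 0
RT 90: heading 0 -> 270
FD 3.2: (-7,-4.2) -> (-7,-7.4) [heading=270, draw]
FD 11.8: (-7,-7.4) -> (-7,-19.2) [heading=270, draw]
Final: pos=(-7,-19.2), heading=270, 3 segment(s) drawn
Segments drawn: 3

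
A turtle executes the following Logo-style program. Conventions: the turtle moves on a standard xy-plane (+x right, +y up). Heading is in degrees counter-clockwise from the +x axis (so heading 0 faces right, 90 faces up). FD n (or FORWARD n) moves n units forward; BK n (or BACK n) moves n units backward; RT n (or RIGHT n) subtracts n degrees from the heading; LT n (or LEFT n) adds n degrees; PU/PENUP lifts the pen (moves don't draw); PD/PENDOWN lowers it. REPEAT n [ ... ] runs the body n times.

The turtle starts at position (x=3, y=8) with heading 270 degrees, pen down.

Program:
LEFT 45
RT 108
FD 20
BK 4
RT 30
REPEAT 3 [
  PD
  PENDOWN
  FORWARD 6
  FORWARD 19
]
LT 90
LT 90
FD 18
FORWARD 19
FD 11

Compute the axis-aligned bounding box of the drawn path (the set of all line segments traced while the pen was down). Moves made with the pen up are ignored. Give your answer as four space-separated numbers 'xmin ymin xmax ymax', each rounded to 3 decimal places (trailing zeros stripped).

Answer: -86.153 -1.08 3 8

Derivation:
Executing turtle program step by step:
Start: pos=(3,8), heading=270, pen down
LT 45: heading 270 -> 315
RT 108: heading 315 -> 207
FD 20: (3,8) -> (-14.82,-1.08) [heading=207, draw]
BK 4: (-14.82,-1.08) -> (-11.256,0.736) [heading=207, draw]
RT 30: heading 207 -> 177
REPEAT 3 [
  -- iteration 1/3 --
  PD: pen down
  PD: pen down
  FD 6: (-11.256,0.736) -> (-17.248,1.05) [heading=177, draw]
  FD 19: (-17.248,1.05) -> (-36.222,2.045) [heading=177, draw]
  -- iteration 2/3 --
  PD: pen down
  PD: pen down
  FD 6: (-36.222,2.045) -> (-42.214,2.359) [heading=177, draw]
  FD 19: (-42.214,2.359) -> (-61.188,3.353) [heading=177, draw]
  -- iteration 3/3 --
  PD: pen down
  PD: pen down
  FD 6: (-61.188,3.353) -> (-67.179,3.667) [heading=177, draw]
  FD 19: (-67.179,3.667) -> (-86.153,4.661) [heading=177, draw]
]
LT 90: heading 177 -> 267
LT 90: heading 267 -> 357
FD 18: (-86.153,4.661) -> (-68.178,3.719) [heading=357, draw]
FD 19: (-68.178,3.719) -> (-49.204,2.725) [heading=357, draw]
FD 11: (-49.204,2.725) -> (-38.219,2.149) [heading=357, draw]
Final: pos=(-38.219,2.149), heading=357, 11 segment(s) drawn

Segment endpoints: x in {-86.153, -68.178, -67.179, -61.188, -49.204, -42.214, -38.219, -36.222, -17.248, -14.82, -11.256, 3}, y in {-1.08, 0.736, 1.05, 2.045, 2.149, 2.359, 2.725, 3.353, 3.667, 3.719, 4.661, 8}
xmin=-86.153, ymin=-1.08, xmax=3, ymax=8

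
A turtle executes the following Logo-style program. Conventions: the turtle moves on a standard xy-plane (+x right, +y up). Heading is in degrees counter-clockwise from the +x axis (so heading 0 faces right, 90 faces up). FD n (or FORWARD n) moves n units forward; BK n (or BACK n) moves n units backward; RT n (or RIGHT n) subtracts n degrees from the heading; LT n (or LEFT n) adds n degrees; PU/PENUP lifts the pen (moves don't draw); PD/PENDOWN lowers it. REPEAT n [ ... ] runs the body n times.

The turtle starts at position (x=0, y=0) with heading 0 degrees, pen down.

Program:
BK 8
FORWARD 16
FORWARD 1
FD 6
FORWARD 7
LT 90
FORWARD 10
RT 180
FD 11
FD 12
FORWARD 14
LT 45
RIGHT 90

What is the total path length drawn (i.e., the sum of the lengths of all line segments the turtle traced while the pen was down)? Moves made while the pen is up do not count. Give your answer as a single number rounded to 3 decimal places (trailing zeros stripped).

Executing turtle program step by step:
Start: pos=(0,0), heading=0, pen down
BK 8: (0,0) -> (-8,0) [heading=0, draw]
FD 16: (-8,0) -> (8,0) [heading=0, draw]
FD 1: (8,0) -> (9,0) [heading=0, draw]
FD 6: (9,0) -> (15,0) [heading=0, draw]
FD 7: (15,0) -> (22,0) [heading=0, draw]
LT 90: heading 0 -> 90
FD 10: (22,0) -> (22,10) [heading=90, draw]
RT 180: heading 90 -> 270
FD 11: (22,10) -> (22,-1) [heading=270, draw]
FD 12: (22,-1) -> (22,-13) [heading=270, draw]
FD 14: (22,-13) -> (22,-27) [heading=270, draw]
LT 45: heading 270 -> 315
RT 90: heading 315 -> 225
Final: pos=(22,-27), heading=225, 9 segment(s) drawn

Segment lengths:
  seg 1: (0,0) -> (-8,0), length = 8
  seg 2: (-8,0) -> (8,0), length = 16
  seg 3: (8,0) -> (9,0), length = 1
  seg 4: (9,0) -> (15,0), length = 6
  seg 5: (15,0) -> (22,0), length = 7
  seg 6: (22,0) -> (22,10), length = 10
  seg 7: (22,10) -> (22,-1), length = 11
  seg 8: (22,-1) -> (22,-13), length = 12
  seg 9: (22,-13) -> (22,-27), length = 14
Total = 85

Answer: 85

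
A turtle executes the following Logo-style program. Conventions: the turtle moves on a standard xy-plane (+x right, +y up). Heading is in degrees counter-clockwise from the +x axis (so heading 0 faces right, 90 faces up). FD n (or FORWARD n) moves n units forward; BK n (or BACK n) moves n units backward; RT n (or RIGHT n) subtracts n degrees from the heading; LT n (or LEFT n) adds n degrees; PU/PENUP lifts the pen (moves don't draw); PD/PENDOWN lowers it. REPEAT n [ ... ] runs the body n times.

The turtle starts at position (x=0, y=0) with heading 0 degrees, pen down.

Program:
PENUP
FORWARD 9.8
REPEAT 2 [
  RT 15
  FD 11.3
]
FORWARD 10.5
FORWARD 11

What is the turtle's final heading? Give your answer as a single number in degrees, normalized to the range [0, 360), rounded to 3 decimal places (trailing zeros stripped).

Executing turtle program step by step:
Start: pos=(0,0), heading=0, pen down
PU: pen up
FD 9.8: (0,0) -> (9.8,0) [heading=0, move]
REPEAT 2 [
  -- iteration 1/2 --
  RT 15: heading 0 -> 345
  FD 11.3: (9.8,0) -> (20.715,-2.925) [heading=345, move]
  -- iteration 2/2 --
  RT 15: heading 345 -> 330
  FD 11.3: (20.715,-2.925) -> (30.501,-8.575) [heading=330, move]
]
FD 10.5: (30.501,-8.575) -> (39.594,-13.825) [heading=330, move]
FD 11: (39.594,-13.825) -> (49.121,-19.325) [heading=330, move]
Final: pos=(49.121,-19.325), heading=330, 0 segment(s) drawn

Answer: 330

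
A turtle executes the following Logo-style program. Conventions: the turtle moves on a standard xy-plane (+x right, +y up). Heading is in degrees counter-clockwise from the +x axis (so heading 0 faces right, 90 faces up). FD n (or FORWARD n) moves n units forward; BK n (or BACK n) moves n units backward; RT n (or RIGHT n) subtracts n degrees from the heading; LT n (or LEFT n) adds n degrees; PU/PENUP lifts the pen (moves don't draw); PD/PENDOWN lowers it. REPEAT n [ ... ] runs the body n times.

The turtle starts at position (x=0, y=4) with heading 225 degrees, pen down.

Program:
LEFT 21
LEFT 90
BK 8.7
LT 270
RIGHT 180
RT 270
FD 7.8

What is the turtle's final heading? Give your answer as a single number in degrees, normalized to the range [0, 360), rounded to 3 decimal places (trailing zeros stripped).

Answer: 156

Derivation:
Executing turtle program step by step:
Start: pos=(0,4), heading=225, pen down
LT 21: heading 225 -> 246
LT 90: heading 246 -> 336
BK 8.7: (0,4) -> (-7.948,7.539) [heading=336, draw]
LT 270: heading 336 -> 246
RT 180: heading 246 -> 66
RT 270: heading 66 -> 156
FD 7.8: (-7.948,7.539) -> (-15.074,10.711) [heading=156, draw]
Final: pos=(-15.074,10.711), heading=156, 2 segment(s) drawn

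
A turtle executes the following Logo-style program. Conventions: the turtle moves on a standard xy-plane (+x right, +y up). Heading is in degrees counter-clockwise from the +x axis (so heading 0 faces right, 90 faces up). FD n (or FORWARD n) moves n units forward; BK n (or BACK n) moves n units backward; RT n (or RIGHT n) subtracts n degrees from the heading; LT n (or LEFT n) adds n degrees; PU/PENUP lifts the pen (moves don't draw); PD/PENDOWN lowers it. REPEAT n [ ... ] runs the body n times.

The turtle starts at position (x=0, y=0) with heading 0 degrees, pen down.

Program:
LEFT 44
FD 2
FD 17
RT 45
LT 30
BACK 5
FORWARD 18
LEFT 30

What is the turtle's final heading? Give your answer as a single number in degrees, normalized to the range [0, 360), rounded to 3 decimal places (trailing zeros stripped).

Answer: 59

Derivation:
Executing turtle program step by step:
Start: pos=(0,0), heading=0, pen down
LT 44: heading 0 -> 44
FD 2: (0,0) -> (1.439,1.389) [heading=44, draw]
FD 17: (1.439,1.389) -> (13.667,13.199) [heading=44, draw]
RT 45: heading 44 -> 359
LT 30: heading 359 -> 29
BK 5: (13.667,13.199) -> (9.294,10.774) [heading=29, draw]
FD 18: (9.294,10.774) -> (25.038,19.501) [heading=29, draw]
LT 30: heading 29 -> 59
Final: pos=(25.038,19.501), heading=59, 4 segment(s) drawn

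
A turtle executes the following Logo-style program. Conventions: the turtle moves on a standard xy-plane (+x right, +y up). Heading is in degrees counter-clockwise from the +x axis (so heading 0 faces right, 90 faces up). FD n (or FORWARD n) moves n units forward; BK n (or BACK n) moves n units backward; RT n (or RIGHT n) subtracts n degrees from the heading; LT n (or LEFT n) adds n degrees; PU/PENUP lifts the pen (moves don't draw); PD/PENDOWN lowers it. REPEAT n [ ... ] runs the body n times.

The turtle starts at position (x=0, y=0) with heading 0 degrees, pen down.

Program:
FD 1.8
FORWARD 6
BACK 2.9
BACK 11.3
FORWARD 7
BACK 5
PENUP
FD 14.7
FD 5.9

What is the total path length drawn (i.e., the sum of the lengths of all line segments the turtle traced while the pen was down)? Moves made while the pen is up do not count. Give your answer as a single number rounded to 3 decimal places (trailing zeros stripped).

Answer: 34

Derivation:
Executing turtle program step by step:
Start: pos=(0,0), heading=0, pen down
FD 1.8: (0,0) -> (1.8,0) [heading=0, draw]
FD 6: (1.8,0) -> (7.8,0) [heading=0, draw]
BK 2.9: (7.8,0) -> (4.9,0) [heading=0, draw]
BK 11.3: (4.9,0) -> (-6.4,0) [heading=0, draw]
FD 7: (-6.4,0) -> (0.6,0) [heading=0, draw]
BK 5: (0.6,0) -> (-4.4,0) [heading=0, draw]
PU: pen up
FD 14.7: (-4.4,0) -> (10.3,0) [heading=0, move]
FD 5.9: (10.3,0) -> (16.2,0) [heading=0, move]
Final: pos=(16.2,0), heading=0, 6 segment(s) drawn

Segment lengths:
  seg 1: (0,0) -> (1.8,0), length = 1.8
  seg 2: (1.8,0) -> (7.8,0), length = 6
  seg 3: (7.8,0) -> (4.9,0), length = 2.9
  seg 4: (4.9,0) -> (-6.4,0), length = 11.3
  seg 5: (-6.4,0) -> (0.6,0), length = 7
  seg 6: (0.6,0) -> (-4.4,0), length = 5
Total = 34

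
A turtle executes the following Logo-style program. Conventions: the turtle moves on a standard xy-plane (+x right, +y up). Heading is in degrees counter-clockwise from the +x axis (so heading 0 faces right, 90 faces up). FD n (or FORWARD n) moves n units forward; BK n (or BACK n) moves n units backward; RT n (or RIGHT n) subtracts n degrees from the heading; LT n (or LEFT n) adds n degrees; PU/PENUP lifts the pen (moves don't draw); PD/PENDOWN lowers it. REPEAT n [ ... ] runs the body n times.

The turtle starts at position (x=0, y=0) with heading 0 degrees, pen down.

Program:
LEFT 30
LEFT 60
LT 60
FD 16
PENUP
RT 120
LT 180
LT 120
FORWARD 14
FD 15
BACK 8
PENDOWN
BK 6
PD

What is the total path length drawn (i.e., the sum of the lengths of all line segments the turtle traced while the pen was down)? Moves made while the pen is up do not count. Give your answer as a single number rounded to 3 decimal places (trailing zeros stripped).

Executing turtle program step by step:
Start: pos=(0,0), heading=0, pen down
LT 30: heading 0 -> 30
LT 60: heading 30 -> 90
LT 60: heading 90 -> 150
FD 16: (0,0) -> (-13.856,8) [heading=150, draw]
PU: pen up
RT 120: heading 150 -> 30
LT 180: heading 30 -> 210
LT 120: heading 210 -> 330
FD 14: (-13.856,8) -> (-1.732,1) [heading=330, move]
FD 15: (-1.732,1) -> (11.258,-6.5) [heading=330, move]
BK 8: (11.258,-6.5) -> (4.33,-2.5) [heading=330, move]
PD: pen down
BK 6: (4.33,-2.5) -> (-0.866,0.5) [heading=330, draw]
PD: pen down
Final: pos=(-0.866,0.5), heading=330, 2 segment(s) drawn

Segment lengths:
  seg 1: (0,0) -> (-13.856,8), length = 16
  seg 2: (4.33,-2.5) -> (-0.866,0.5), length = 6
Total = 22

Answer: 22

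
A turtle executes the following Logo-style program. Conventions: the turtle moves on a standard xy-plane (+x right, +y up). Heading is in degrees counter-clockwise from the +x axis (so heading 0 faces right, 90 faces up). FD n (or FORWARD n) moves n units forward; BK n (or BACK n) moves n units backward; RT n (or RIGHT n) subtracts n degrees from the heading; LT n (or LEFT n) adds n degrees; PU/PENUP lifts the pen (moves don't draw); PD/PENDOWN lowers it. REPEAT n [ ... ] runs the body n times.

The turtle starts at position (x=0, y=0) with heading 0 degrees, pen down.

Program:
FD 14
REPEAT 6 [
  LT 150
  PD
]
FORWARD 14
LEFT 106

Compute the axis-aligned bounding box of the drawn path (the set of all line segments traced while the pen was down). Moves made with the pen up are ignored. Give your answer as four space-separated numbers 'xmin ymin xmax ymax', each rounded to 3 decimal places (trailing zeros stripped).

Executing turtle program step by step:
Start: pos=(0,0), heading=0, pen down
FD 14: (0,0) -> (14,0) [heading=0, draw]
REPEAT 6 [
  -- iteration 1/6 --
  LT 150: heading 0 -> 150
  PD: pen down
  -- iteration 2/6 --
  LT 150: heading 150 -> 300
  PD: pen down
  -- iteration 3/6 --
  LT 150: heading 300 -> 90
  PD: pen down
  -- iteration 4/6 --
  LT 150: heading 90 -> 240
  PD: pen down
  -- iteration 5/6 --
  LT 150: heading 240 -> 30
  PD: pen down
  -- iteration 6/6 --
  LT 150: heading 30 -> 180
  PD: pen down
]
FD 14: (14,0) -> (0,0) [heading=180, draw]
LT 106: heading 180 -> 286
Final: pos=(0,0), heading=286, 2 segment(s) drawn

Segment endpoints: x in {0, 14}, y in {0, 0}
xmin=0, ymin=0, xmax=14, ymax=0

Answer: 0 0 14 0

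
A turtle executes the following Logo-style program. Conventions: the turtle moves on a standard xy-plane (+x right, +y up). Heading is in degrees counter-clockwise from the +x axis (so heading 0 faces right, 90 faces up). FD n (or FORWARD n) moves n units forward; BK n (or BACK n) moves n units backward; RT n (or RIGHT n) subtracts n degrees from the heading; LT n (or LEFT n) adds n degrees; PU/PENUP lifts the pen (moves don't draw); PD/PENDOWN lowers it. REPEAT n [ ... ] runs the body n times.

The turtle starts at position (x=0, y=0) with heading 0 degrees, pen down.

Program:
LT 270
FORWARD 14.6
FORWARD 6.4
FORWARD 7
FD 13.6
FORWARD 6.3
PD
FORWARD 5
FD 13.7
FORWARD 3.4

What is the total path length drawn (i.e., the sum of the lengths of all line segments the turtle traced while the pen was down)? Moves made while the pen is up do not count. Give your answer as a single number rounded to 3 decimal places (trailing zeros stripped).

Executing turtle program step by step:
Start: pos=(0,0), heading=0, pen down
LT 270: heading 0 -> 270
FD 14.6: (0,0) -> (0,-14.6) [heading=270, draw]
FD 6.4: (0,-14.6) -> (0,-21) [heading=270, draw]
FD 7: (0,-21) -> (0,-28) [heading=270, draw]
FD 13.6: (0,-28) -> (0,-41.6) [heading=270, draw]
FD 6.3: (0,-41.6) -> (0,-47.9) [heading=270, draw]
PD: pen down
FD 5: (0,-47.9) -> (0,-52.9) [heading=270, draw]
FD 13.7: (0,-52.9) -> (0,-66.6) [heading=270, draw]
FD 3.4: (0,-66.6) -> (0,-70) [heading=270, draw]
Final: pos=(0,-70), heading=270, 8 segment(s) drawn

Segment lengths:
  seg 1: (0,0) -> (0,-14.6), length = 14.6
  seg 2: (0,-14.6) -> (0,-21), length = 6.4
  seg 3: (0,-21) -> (0,-28), length = 7
  seg 4: (0,-28) -> (0,-41.6), length = 13.6
  seg 5: (0,-41.6) -> (0,-47.9), length = 6.3
  seg 6: (0,-47.9) -> (0,-52.9), length = 5
  seg 7: (0,-52.9) -> (0,-66.6), length = 13.7
  seg 8: (0,-66.6) -> (0,-70), length = 3.4
Total = 70

Answer: 70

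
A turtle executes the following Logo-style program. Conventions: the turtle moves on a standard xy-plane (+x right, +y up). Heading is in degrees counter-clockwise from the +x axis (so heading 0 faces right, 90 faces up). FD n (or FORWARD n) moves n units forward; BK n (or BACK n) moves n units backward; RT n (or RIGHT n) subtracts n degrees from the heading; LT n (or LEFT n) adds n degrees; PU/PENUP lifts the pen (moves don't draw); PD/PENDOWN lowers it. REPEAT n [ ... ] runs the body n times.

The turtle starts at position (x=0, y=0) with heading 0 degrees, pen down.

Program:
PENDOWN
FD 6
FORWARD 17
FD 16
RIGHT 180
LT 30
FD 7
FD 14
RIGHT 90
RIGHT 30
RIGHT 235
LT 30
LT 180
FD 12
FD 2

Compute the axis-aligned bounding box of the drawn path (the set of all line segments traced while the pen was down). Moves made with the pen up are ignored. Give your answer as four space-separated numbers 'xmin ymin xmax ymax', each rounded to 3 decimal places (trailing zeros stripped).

Answer: 0 -10.5 39 2.188

Derivation:
Executing turtle program step by step:
Start: pos=(0,0), heading=0, pen down
PD: pen down
FD 6: (0,0) -> (6,0) [heading=0, draw]
FD 17: (6,0) -> (23,0) [heading=0, draw]
FD 16: (23,0) -> (39,0) [heading=0, draw]
RT 180: heading 0 -> 180
LT 30: heading 180 -> 210
FD 7: (39,0) -> (32.938,-3.5) [heading=210, draw]
FD 14: (32.938,-3.5) -> (20.813,-10.5) [heading=210, draw]
RT 90: heading 210 -> 120
RT 30: heading 120 -> 90
RT 235: heading 90 -> 215
LT 30: heading 215 -> 245
LT 180: heading 245 -> 65
FD 12: (20.813,-10.5) -> (25.885,0.376) [heading=65, draw]
FD 2: (25.885,0.376) -> (26.73,2.188) [heading=65, draw]
Final: pos=(26.73,2.188), heading=65, 7 segment(s) drawn

Segment endpoints: x in {0, 6, 20.813, 23, 25.885, 26.73, 32.938, 39}, y in {-10.5, -3.5, 0, 0.376, 2.188}
xmin=0, ymin=-10.5, xmax=39, ymax=2.188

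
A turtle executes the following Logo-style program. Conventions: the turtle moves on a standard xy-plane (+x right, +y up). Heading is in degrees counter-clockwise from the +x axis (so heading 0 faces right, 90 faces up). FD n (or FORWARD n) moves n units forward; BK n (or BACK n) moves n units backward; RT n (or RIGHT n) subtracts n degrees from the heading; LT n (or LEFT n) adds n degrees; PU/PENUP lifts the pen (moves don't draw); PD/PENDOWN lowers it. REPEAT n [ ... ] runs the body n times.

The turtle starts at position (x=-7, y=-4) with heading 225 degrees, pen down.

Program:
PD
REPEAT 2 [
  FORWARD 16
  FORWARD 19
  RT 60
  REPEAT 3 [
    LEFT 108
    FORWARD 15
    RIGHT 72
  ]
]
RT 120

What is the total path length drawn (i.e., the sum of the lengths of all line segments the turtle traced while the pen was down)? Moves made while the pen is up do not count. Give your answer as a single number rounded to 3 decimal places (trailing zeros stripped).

Answer: 160

Derivation:
Executing turtle program step by step:
Start: pos=(-7,-4), heading=225, pen down
PD: pen down
REPEAT 2 [
  -- iteration 1/2 --
  FD 16: (-7,-4) -> (-18.314,-15.314) [heading=225, draw]
  FD 19: (-18.314,-15.314) -> (-31.749,-28.749) [heading=225, draw]
  RT 60: heading 225 -> 165
  REPEAT 3 [
    -- iteration 1/3 --
    LT 108: heading 165 -> 273
    FD 15: (-31.749,-28.749) -> (-30.964,-43.728) [heading=273, draw]
    RT 72: heading 273 -> 201
    -- iteration 2/3 --
    LT 108: heading 201 -> 309
    FD 15: (-30.964,-43.728) -> (-21.524,-55.385) [heading=309, draw]
    RT 72: heading 309 -> 237
    -- iteration 3/3 --
    LT 108: heading 237 -> 345
    FD 15: (-21.524,-55.385) -> (-7.035,-59.268) [heading=345, draw]
    RT 72: heading 345 -> 273
  ]
  -- iteration 2/2 --
  FD 16: (-7.035,-59.268) -> (-6.198,-75.246) [heading=273, draw]
  FD 19: (-6.198,-75.246) -> (-5.203,-94.22) [heading=273, draw]
  RT 60: heading 273 -> 213
  REPEAT 3 [
    -- iteration 1/3 --
    LT 108: heading 213 -> 321
    FD 15: (-5.203,-94.22) -> (6.454,-103.659) [heading=321, draw]
    RT 72: heading 321 -> 249
    -- iteration 2/3 --
    LT 108: heading 249 -> 357
    FD 15: (6.454,-103.659) -> (21.433,-104.445) [heading=357, draw]
    RT 72: heading 357 -> 285
    -- iteration 3/3 --
    LT 108: heading 285 -> 33
    FD 15: (21.433,-104.445) -> (34.013,-96.275) [heading=33, draw]
    RT 72: heading 33 -> 321
  ]
]
RT 120: heading 321 -> 201
Final: pos=(34.013,-96.275), heading=201, 10 segment(s) drawn

Segment lengths:
  seg 1: (-7,-4) -> (-18.314,-15.314), length = 16
  seg 2: (-18.314,-15.314) -> (-31.749,-28.749), length = 19
  seg 3: (-31.749,-28.749) -> (-30.964,-43.728), length = 15
  seg 4: (-30.964,-43.728) -> (-21.524,-55.385), length = 15
  seg 5: (-21.524,-55.385) -> (-7.035,-59.268), length = 15
  seg 6: (-7.035,-59.268) -> (-6.198,-75.246), length = 16
  seg 7: (-6.198,-75.246) -> (-5.203,-94.22), length = 19
  seg 8: (-5.203,-94.22) -> (6.454,-103.659), length = 15
  seg 9: (6.454,-103.659) -> (21.433,-104.445), length = 15
  seg 10: (21.433,-104.445) -> (34.013,-96.275), length = 15
Total = 160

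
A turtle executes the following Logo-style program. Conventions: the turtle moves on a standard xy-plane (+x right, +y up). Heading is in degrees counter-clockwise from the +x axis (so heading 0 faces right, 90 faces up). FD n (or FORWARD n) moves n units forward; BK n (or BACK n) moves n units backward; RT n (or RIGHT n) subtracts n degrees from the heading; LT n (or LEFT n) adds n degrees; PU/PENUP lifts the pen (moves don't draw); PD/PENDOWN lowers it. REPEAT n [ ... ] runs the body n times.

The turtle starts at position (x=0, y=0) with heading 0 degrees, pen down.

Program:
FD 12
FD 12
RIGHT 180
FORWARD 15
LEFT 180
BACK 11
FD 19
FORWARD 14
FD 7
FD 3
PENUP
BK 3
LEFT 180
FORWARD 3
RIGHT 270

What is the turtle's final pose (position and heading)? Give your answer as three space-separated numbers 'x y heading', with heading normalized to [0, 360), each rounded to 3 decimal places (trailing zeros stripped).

Executing turtle program step by step:
Start: pos=(0,0), heading=0, pen down
FD 12: (0,0) -> (12,0) [heading=0, draw]
FD 12: (12,0) -> (24,0) [heading=0, draw]
RT 180: heading 0 -> 180
FD 15: (24,0) -> (9,0) [heading=180, draw]
LT 180: heading 180 -> 0
BK 11: (9,0) -> (-2,0) [heading=0, draw]
FD 19: (-2,0) -> (17,0) [heading=0, draw]
FD 14: (17,0) -> (31,0) [heading=0, draw]
FD 7: (31,0) -> (38,0) [heading=0, draw]
FD 3: (38,0) -> (41,0) [heading=0, draw]
PU: pen up
BK 3: (41,0) -> (38,0) [heading=0, move]
LT 180: heading 0 -> 180
FD 3: (38,0) -> (35,0) [heading=180, move]
RT 270: heading 180 -> 270
Final: pos=(35,0), heading=270, 8 segment(s) drawn

Answer: 35 0 270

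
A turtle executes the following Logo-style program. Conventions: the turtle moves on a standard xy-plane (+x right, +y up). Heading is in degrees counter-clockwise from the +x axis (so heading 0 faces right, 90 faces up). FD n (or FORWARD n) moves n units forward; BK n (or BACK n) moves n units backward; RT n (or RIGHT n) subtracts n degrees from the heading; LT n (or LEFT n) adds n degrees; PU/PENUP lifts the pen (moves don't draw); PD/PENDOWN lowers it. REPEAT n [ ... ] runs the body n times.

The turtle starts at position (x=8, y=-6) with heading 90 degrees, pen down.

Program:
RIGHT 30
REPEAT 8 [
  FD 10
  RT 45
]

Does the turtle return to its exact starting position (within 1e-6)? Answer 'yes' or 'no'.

Answer: yes

Derivation:
Executing turtle program step by step:
Start: pos=(8,-6), heading=90, pen down
RT 30: heading 90 -> 60
REPEAT 8 [
  -- iteration 1/8 --
  FD 10: (8,-6) -> (13,2.66) [heading=60, draw]
  RT 45: heading 60 -> 15
  -- iteration 2/8 --
  FD 10: (13,2.66) -> (22.659,5.248) [heading=15, draw]
  RT 45: heading 15 -> 330
  -- iteration 3/8 --
  FD 10: (22.659,5.248) -> (31.32,0.248) [heading=330, draw]
  RT 45: heading 330 -> 285
  -- iteration 4/8 --
  FD 10: (31.32,0.248) -> (33.908,-9.411) [heading=285, draw]
  RT 45: heading 285 -> 240
  -- iteration 5/8 --
  FD 10: (33.908,-9.411) -> (28.908,-18.071) [heading=240, draw]
  RT 45: heading 240 -> 195
  -- iteration 6/8 --
  FD 10: (28.908,-18.071) -> (19.248,-20.659) [heading=195, draw]
  RT 45: heading 195 -> 150
  -- iteration 7/8 --
  FD 10: (19.248,-20.659) -> (10.588,-15.659) [heading=150, draw]
  RT 45: heading 150 -> 105
  -- iteration 8/8 --
  FD 10: (10.588,-15.659) -> (8,-6) [heading=105, draw]
  RT 45: heading 105 -> 60
]
Final: pos=(8,-6), heading=60, 8 segment(s) drawn

Start position: (8, -6)
Final position: (8, -6)
Distance = 0; < 1e-6 -> CLOSED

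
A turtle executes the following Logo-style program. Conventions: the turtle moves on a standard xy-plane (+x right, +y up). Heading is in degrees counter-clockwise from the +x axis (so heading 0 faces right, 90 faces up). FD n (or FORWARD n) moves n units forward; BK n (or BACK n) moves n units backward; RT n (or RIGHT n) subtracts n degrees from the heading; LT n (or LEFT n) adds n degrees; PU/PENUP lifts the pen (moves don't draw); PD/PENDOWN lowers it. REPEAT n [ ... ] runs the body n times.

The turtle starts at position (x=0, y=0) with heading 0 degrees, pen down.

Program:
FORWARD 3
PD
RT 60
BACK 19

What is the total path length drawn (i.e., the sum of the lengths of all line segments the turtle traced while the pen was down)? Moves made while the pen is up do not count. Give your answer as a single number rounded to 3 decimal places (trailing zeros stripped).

Answer: 22

Derivation:
Executing turtle program step by step:
Start: pos=(0,0), heading=0, pen down
FD 3: (0,0) -> (3,0) [heading=0, draw]
PD: pen down
RT 60: heading 0 -> 300
BK 19: (3,0) -> (-6.5,16.454) [heading=300, draw]
Final: pos=(-6.5,16.454), heading=300, 2 segment(s) drawn

Segment lengths:
  seg 1: (0,0) -> (3,0), length = 3
  seg 2: (3,0) -> (-6.5,16.454), length = 19
Total = 22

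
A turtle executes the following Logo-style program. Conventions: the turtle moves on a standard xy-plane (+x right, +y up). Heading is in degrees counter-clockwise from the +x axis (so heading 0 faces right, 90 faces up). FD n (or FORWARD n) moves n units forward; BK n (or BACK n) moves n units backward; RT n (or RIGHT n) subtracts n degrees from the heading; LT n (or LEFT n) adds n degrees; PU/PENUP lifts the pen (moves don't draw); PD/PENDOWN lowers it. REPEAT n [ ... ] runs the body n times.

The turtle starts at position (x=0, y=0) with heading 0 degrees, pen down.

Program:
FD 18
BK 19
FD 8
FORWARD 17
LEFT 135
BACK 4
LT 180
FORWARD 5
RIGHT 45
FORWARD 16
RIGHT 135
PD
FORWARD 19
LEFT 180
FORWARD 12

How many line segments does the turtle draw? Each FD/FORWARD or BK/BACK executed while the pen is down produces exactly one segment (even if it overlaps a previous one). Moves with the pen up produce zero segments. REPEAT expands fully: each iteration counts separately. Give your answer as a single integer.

Executing turtle program step by step:
Start: pos=(0,0), heading=0, pen down
FD 18: (0,0) -> (18,0) [heading=0, draw]
BK 19: (18,0) -> (-1,0) [heading=0, draw]
FD 8: (-1,0) -> (7,0) [heading=0, draw]
FD 17: (7,0) -> (24,0) [heading=0, draw]
LT 135: heading 0 -> 135
BK 4: (24,0) -> (26.828,-2.828) [heading=135, draw]
LT 180: heading 135 -> 315
FD 5: (26.828,-2.828) -> (30.364,-6.364) [heading=315, draw]
RT 45: heading 315 -> 270
FD 16: (30.364,-6.364) -> (30.364,-22.364) [heading=270, draw]
RT 135: heading 270 -> 135
PD: pen down
FD 19: (30.364,-22.364) -> (16.929,-8.929) [heading=135, draw]
LT 180: heading 135 -> 315
FD 12: (16.929,-8.929) -> (25.414,-17.414) [heading=315, draw]
Final: pos=(25.414,-17.414), heading=315, 9 segment(s) drawn
Segments drawn: 9

Answer: 9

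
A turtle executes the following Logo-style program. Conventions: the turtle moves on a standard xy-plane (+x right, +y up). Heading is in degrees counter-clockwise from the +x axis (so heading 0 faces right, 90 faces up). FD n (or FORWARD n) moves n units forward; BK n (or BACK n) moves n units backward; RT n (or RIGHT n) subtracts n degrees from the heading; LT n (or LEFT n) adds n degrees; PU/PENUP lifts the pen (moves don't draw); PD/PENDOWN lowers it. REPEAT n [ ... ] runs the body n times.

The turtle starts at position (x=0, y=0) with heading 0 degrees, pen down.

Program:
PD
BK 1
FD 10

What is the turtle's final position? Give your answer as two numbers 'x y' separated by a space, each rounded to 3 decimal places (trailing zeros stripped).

Executing turtle program step by step:
Start: pos=(0,0), heading=0, pen down
PD: pen down
BK 1: (0,0) -> (-1,0) [heading=0, draw]
FD 10: (-1,0) -> (9,0) [heading=0, draw]
Final: pos=(9,0), heading=0, 2 segment(s) drawn

Answer: 9 0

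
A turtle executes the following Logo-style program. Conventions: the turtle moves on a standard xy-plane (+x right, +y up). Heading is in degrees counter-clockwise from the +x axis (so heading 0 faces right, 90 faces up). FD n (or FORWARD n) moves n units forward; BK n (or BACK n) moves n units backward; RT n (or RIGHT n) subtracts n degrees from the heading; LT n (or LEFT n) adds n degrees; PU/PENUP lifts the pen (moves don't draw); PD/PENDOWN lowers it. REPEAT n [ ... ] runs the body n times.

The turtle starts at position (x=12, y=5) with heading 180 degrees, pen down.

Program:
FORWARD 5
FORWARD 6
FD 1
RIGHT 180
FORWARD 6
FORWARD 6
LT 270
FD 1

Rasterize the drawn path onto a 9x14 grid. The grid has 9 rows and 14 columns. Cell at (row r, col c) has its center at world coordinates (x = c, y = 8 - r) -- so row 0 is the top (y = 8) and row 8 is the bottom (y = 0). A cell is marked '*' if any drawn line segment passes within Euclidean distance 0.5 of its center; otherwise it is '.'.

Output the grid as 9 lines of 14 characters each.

Answer: ..............
..............
..............
*************.
............*.
..............
..............
..............
..............

Derivation:
Segment 0: (12,5) -> (7,5)
Segment 1: (7,5) -> (1,5)
Segment 2: (1,5) -> (0,5)
Segment 3: (0,5) -> (6,5)
Segment 4: (6,5) -> (12,5)
Segment 5: (12,5) -> (12,4)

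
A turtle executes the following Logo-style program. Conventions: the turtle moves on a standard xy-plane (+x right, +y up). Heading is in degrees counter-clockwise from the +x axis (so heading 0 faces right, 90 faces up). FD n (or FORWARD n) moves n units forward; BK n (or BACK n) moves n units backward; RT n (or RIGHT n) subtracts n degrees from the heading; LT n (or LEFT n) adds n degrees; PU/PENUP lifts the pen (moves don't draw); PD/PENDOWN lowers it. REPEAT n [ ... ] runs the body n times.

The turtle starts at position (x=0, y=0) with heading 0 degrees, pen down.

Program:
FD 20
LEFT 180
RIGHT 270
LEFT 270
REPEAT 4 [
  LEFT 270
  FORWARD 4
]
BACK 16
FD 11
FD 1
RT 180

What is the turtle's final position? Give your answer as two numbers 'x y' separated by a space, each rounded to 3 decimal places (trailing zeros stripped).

Answer: 24 0

Derivation:
Executing turtle program step by step:
Start: pos=(0,0), heading=0, pen down
FD 20: (0,0) -> (20,0) [heading=0, draw]
LT 180: heading 0 -> 180
RT 270: heading 180 -> 270
LT 270: heading 270 -> 180
REPEAT 4 [
  -- iteration 1/4 --
  LT 270: heading 180 -> 90
  FD 4: (20,0) -> (20,4) [heading=90, draw]
  -- iteration 2/4 --
  LT 270: heading 90 -> 0
  FD 4: (20,4) -> (24,4) [heading=0, draw]
  -- iteration 3/4 --
  LT 270: heading 0 -> 270
  FD 4: (24,4) -> (24,0) [heading=270, draw]
  -- iteration 4/4 --
  LT 270: heading 270 -> 180
  FD 4: (24,0) -> (20,0) [heading=180, draw]
]
BK 16: (20,0) -> (36,0) [heading=180, draw]
FD 11: (36,0) -> (25,0) [heading=180, draw]
FD 1: (25,0) -> (24,0) [heading=180, draw]
RT 180: heading 180 -> 0
Final: pos=(24,0), heading=0, 8 segment(s) drawn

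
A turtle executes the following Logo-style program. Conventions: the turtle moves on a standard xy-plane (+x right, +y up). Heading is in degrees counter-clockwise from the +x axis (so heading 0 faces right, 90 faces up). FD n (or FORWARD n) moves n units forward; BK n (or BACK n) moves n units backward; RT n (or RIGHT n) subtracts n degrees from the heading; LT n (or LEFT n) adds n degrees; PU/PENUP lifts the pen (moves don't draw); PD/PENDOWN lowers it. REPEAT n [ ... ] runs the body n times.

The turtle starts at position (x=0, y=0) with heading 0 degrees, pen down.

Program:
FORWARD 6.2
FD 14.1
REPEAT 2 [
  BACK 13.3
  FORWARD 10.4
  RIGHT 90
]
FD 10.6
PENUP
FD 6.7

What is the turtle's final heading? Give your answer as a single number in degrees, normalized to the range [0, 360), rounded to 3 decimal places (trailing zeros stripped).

Executing turtle program step by step:
Start: pos=(0,0), heading=0, pen down
FD 6.2: (0,0) -> (6.2,0) [heading=0, draw]
FD 14.1: (6.2,0) -> (20.3,0) [heading=0, draw]
REPEAT 2 [
  -- iteration 1/2 --
  BK 13.3: (20.3,0) -> (7,0) [heading=0, draw]
  FD 10.4: (7,0) -> (17.4,0) [heading=0, draw]
  RT 90: heading 0 -> 270
  -- iteration 2/2 --
  BK 13.3: (17.4,0) -> (17.4,13.3) [heading=270, draw]
  FD 10.4: (17.4,13.3) -> (17.4,2.9) [heading=270, draw]
  RT 90: heading 270 -> 180
]
FD 10.6: (17.4,2.9) -> (6.8,2.9) [heading=180, draw]
PU: pen up
FD 6.7: (6.8,2.9) -> (0.1,2.9) [heading=180, move]
Final: pos=(0.1,2.9), heading=180, 7 segment(s) drawn

Answer: 180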